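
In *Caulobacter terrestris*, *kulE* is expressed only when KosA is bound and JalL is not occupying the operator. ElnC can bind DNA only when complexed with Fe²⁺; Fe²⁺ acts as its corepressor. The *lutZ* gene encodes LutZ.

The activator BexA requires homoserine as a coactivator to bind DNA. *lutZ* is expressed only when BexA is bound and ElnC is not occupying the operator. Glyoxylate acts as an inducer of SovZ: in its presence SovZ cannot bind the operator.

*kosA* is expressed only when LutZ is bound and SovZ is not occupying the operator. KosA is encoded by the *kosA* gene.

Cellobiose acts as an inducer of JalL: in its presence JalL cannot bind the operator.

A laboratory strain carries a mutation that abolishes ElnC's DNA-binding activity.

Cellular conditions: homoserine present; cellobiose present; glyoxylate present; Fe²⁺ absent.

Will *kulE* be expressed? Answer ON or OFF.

Cellobiose is present, so JalL is inactive.
Glyoxylate is present, so SovZ is inactive.
Homoserine is present, so BexA is active.
ElnC is non-functional in this strain, so it has no effect.
No repressor is bound and BexA is active, so *lutZ* is transcribed.
So LutZ is produced and active.
No repressor is bound and LutZ is active, so *kosA* is transcribed.
So KosA is produced and active.
No repressor is bound and KosA is active, so *kulE* is transcribed.

ON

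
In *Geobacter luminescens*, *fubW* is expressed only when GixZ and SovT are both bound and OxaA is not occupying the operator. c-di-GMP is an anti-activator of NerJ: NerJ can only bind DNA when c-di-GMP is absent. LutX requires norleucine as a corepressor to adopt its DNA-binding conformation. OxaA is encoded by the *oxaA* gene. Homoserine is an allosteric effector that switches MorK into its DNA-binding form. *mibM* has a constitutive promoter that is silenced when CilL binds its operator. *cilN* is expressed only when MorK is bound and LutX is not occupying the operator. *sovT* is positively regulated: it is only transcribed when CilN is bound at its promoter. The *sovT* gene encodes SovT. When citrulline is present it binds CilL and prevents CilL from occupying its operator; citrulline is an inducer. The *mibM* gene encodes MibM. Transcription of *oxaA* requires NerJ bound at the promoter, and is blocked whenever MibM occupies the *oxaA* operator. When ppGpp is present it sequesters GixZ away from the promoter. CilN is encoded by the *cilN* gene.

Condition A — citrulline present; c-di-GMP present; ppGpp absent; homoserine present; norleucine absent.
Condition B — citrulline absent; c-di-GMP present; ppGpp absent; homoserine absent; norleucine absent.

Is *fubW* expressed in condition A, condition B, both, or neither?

Condition A:
Citrulline is present, so CilL is inactive.
With no repressor bound, *mibM* is transcribed.
So MibM is produced and active.
c-di-GMP is present, so NerJ is inactive.
With repressor MibM bound, *oxaA* is not transcribed.
So OxaA is not produced.
ppGpp is absent, so GixZ is active.
Homoserine is present, so MorK is active.
Norleucine is absent, so LutX is inactive.
No repressor is bound and MorK is active, so *cilN* is transcribed.
So CilN is produced and active.
No repressor is bound and CilN is active, so *sovT* is transcribed.
So SovT is produced and active.
No repressor is bound and GixZ and SovT are active, so *fubW* is transcribed.
→ *fubW* is ON in A.
Condition B:
Citrulline is absent, so CilL is active.
With repressor CilL bound, *mibM* is not transcribed.
So MibM is not produced.
c-di-GMP is present, so NerJ is inactive.
Required activator NerJ is absent, so *oxaA* is not transcribed.
So OxaA is not produced.
ppGpp is absent, so GixZ is active.
Homoserine is absent, so MorK is inactive.
Norleucine is absent, so LutX is inactive.
Required activator MorK is absent, so *cilN* is not transcribed.
So CilN is not produced.
Required activator CilN is absent, so *sovT* is not transcribed.
So SovT is not produced.
Required activator SovT is absent, so *fubW* is not transcribed.
→ *fubW* is OFF in B.

A only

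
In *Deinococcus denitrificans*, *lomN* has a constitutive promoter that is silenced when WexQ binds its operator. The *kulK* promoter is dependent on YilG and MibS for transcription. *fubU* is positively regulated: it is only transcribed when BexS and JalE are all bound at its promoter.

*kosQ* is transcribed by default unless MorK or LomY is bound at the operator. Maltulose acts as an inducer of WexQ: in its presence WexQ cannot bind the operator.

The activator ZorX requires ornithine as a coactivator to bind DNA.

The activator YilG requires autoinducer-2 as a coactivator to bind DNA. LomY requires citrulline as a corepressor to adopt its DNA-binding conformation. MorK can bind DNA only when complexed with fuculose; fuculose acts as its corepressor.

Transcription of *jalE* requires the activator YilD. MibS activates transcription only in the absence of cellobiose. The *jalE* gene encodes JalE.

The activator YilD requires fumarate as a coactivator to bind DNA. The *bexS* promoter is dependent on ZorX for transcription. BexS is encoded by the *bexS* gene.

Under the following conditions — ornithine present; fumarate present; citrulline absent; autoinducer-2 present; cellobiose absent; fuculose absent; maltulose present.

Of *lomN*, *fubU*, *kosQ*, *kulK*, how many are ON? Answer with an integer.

Maltulose is present, so WexQ is inactive.
With no repressor bound, *lomN* is transcribed.
→ *lomN* is ON.
Ornithine is present, so ZorX is active.
No repressor is bound and ZorX is active, so *bexS* is transcribed.
So BexS is produced and active.
Fumarate is present, so YilD is active.
No repressor is bound and YilD is active, so *jalE* is transcribed.
So JalE is produced and active.
No repressor is bound and BexS and JalE are active, so *fubU* is transcribed.
→ *fubU* is ON.
Fuculose is absent, so MorK is inactive.
Citrulline is absent, so LomY is inactive.
With no repressor bound, *kosQ* is transcribed.
→ *kosQ* is ON.
Autoinducer-2 is present, so YilG is active.
Cellobiose is absent, so MibS is active.
No repressor is bound and YilG and MibS are active, so *kulK* is transcribed.
→ *kulK* is ON.
4 of the 4 genes are transcribed.

4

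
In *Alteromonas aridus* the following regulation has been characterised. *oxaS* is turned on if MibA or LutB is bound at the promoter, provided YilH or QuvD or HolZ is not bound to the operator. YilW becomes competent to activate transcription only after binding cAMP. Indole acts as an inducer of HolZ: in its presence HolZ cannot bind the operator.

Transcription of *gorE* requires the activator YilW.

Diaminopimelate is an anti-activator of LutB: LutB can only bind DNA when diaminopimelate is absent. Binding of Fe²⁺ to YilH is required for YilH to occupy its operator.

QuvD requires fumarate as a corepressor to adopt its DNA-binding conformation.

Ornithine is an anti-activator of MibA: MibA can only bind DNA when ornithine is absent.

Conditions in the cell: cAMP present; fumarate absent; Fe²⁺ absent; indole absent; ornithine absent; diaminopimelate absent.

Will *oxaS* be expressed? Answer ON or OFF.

OFF

Fe²⁺ is absent, so YilH is inactive.
Ornithine is absent, so MibA is active.
Fumarate is absent, so QuvD is inactive.
Indole is absent, so HolZ is active.
Diaminopimelate is absent, so LutB is active.
With repressor HolZ bound, *oxaS* is not transcribed.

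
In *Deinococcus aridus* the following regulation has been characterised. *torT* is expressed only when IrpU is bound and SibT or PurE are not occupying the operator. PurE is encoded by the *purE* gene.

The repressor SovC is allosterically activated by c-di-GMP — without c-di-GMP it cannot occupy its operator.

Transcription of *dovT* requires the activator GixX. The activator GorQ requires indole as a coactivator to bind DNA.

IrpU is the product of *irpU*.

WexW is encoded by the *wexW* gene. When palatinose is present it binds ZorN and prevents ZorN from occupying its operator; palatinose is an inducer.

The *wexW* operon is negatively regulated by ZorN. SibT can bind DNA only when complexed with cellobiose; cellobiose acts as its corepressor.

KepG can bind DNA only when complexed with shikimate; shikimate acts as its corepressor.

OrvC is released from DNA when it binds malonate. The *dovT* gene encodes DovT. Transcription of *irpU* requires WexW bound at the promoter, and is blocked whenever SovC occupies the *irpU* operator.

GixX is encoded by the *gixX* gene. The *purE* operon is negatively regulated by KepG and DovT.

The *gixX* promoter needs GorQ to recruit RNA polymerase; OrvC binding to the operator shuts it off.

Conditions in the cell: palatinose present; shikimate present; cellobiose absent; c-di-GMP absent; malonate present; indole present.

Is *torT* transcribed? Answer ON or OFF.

Cellobiose is absent, so SibT is inactive.
Shikimate is present, so KepG is active.
Malonate is present, so OrvC is inactive.
Indole is present, so GorQ is active.
No repressor is bound and GorQ is active, so *gixX* is transcribed.
So GixX is produced and active.
No repressor is bound and GixX is active, so *dovT* is transcribed.
So DovT is produced and active.
With repressor KepG bound, *purE* is not transcribed.
So PurE is not produced.
c-di-GMP is absent, so SovC is inactive.
Palatinose is present, so ZorN is inactive.
With no repressor bound, *wexW* is transcribed.
So WexW is produced and active.
No repressor is bound and WexW is active, so *irpU* is transcribed.
So IrpU is produced and active.
No repressor is bound and IrpU is active, so *torT* is transcribed.

ON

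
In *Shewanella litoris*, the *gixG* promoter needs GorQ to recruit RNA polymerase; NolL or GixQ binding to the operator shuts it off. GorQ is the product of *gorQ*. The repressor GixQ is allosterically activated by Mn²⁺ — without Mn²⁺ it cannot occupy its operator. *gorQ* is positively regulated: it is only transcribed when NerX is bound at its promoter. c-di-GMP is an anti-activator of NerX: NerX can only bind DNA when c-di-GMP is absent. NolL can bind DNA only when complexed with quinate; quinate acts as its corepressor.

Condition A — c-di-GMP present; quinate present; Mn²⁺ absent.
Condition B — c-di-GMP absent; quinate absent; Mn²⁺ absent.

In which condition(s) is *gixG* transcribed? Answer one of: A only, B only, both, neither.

B only

Condition A:
c-di-GMP is present, so NerX is inactive.
Required activator NerX is absent, so *gorQ* is not transcribed.
So GorQ is not produced.
Quinate is present, so NolL is active.
Mn²⁺ is absent, so GixQ is inactive.
With repressor NolL bound, *gixG* is not transcribed.
→ *gixG* is OFF in A.
Condition B:
c-di-GMP is absent, so NerX is active.
No repressor is bound and NerX is active, so *gorQ* is transcribed.
So GorQ is produced and active.
Quinate is absent, so NolL is inactive.
Mn²⁺ is absent, so GixQ is inactive.
No repressor is bound and GorQ is active, so *gixG* is transcribed.
→ *gixG* is ON in B.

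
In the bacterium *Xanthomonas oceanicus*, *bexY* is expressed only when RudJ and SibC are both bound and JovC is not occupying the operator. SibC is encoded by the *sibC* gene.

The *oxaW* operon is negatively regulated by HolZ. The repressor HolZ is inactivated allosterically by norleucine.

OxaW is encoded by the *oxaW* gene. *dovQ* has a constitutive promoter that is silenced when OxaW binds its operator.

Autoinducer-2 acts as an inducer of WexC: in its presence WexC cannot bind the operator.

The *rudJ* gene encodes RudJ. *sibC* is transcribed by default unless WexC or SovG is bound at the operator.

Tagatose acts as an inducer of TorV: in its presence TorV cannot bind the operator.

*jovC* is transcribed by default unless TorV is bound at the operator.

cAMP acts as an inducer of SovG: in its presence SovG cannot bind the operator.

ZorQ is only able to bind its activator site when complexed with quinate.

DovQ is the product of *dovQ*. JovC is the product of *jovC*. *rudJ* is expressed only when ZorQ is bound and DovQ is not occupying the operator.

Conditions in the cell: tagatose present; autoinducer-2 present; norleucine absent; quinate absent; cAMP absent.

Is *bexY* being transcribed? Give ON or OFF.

Quinate is absent, so ZorQ is inactive.
Norleucine is absent, so HolZ is active.
With repressor HolZ bound, *oxaW* is not transcribed.
So OxaW is not produced.
With no repressor bound, *dovQ* is transcribed.
So DovQ is produced and active.
With repressor DovQ bound, *rudJ* is not transcribed.
So RudJ is not produced.
Autoinducer-2 is present, so WexC is inactive.
cAMP is absent, so SovG is active.
With repressor SovG bound, *sibC* is not transcribed.
So SibC is not produced.
Tagatose is present, so TorV is inactive.
With no repressor bound, *jovC* is transcribed.
So JovC is produced and active.
With repressor JovC bound, *bexY* is not transcribed.

OFF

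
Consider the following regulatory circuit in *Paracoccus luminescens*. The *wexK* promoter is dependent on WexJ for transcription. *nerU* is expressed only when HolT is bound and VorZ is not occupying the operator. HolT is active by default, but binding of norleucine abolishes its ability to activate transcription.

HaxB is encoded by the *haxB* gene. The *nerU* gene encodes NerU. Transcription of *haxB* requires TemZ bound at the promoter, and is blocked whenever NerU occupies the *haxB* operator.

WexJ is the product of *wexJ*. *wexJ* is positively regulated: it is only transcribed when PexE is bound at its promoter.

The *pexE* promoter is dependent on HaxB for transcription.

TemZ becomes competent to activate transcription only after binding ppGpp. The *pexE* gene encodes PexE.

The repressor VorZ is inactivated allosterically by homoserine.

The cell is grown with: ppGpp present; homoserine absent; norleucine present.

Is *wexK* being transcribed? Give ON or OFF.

ON

Norleucine is present, so HolT is inactive.
Homoserine is absent, so VorZ is active.
With repressor VorZ bound, *nerU* is not transcribed.
So NerU is not produced.
ppGpp is present, so TemZ is active.
No repressor is bound and TemZ is active, so *haxB* is transcribed.
So HaxB is produced and active.
No repressor is bound and HaxB is active, so *pexE* is transcribed.
So PexE is produced and active.
No repressor is bound and PexE is active, so *wexJ* is transcribed.
So WexJ is produced and active.
No repressor is bound and WexJ is active, so *wexK* is transcribed.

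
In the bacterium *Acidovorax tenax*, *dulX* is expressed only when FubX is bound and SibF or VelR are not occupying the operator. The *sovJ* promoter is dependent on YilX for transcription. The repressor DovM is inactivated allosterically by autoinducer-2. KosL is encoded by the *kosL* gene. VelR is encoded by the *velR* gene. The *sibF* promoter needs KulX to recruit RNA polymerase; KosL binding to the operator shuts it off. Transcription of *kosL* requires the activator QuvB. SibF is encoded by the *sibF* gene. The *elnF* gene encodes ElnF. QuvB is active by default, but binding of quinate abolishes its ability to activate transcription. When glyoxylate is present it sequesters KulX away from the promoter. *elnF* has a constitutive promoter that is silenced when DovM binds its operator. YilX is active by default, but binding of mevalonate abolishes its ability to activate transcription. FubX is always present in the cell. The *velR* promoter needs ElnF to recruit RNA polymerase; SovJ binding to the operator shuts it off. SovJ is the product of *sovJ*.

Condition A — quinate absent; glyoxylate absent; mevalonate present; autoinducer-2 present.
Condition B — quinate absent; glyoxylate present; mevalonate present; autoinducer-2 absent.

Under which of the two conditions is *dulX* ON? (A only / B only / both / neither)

B only

Condition A:
Quinate is absent, so QuvB is active.
No repressor is bound and QuvB is active, so *kosL* is transcribed.
So KosL is produced and active.
Glyoxylate is absent, so KulX is active.
With repressor KosL bound, *sibF* is not transcribed.
So SibF is not produced.
Mevalonate is present, so YilX is inactive.
Required activator YilX is absent, so *sovJ* is not transcribed.
So SovJ is not produced.
Autoinducer-2 is present, so DovM is inactive.
With no repressor bound, *elnF* is transcribed.
So ElnF is produced and active.
No repressor is bound and ElnF is active, so *velR* is transcribed.
So VelR is produced and active.
FubX is produced constitutively and is active.
With repressor VelR bound, *dulX* is not transcribed.
→ *dulX* is OFF in A.
Condition B:
Quinate is absent, so QuvB is active.
No repressor is bound and QuvB is active, so *kosL* is transcribed.
So KosL is produced and active.
Glyoxylate is present, so KulX is inactive.
With repressor KosL bound, *sibF* is not transcribed.
So SibF is not produced.
Mevalonate is present, so YilX is inactive.
Required activator YilX is absent, so *sovJ* is not transcribed.
So SovJ is not produced.
Autoinducer-2 is absent, so DovM is active.
With repressor DovM bound, *elnF* is not transcribed.
So ElnF is not produced.
Required activator ElnF is absent, so *velR* is not transcribed.
So VelR is not produced.
FubX is produced constitutively and is active.
No repressor is bound and FubX is active, so *dulX* is transcribed.
→ *dulX* is ON in B.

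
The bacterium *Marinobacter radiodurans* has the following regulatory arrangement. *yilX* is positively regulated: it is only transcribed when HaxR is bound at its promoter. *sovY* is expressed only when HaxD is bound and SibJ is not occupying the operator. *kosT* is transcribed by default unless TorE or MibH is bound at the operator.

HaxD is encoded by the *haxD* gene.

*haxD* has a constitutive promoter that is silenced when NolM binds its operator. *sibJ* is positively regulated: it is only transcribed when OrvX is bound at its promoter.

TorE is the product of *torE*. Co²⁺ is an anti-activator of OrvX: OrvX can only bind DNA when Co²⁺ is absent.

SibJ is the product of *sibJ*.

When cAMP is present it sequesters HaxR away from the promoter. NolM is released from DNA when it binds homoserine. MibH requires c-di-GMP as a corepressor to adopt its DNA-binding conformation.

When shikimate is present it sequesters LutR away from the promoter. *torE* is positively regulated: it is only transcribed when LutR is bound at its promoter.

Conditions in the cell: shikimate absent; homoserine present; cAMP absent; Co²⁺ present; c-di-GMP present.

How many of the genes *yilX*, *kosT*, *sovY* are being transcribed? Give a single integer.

cAMP is absent, so HaxR is active.
No repressor is bound and HaxR is active, so *yilX* is transcribed.
→ *yilX* is ON.
Shikimate is absent, so LutR is active.
No repressor is bound and LutR is active, so *torE* is transcribed.
So TorE is produced and active.
c-di-GMP is present, so MibH is active.
With repressor TorE bound, *kosT* is not transcribed.
→ *kosT* is OFF.
Homoserine is present, so NolM is inactive.
With no repressor bound, *haxD* is transcribed.
So HaxD is produced and active.
Co²⁺ is present, so OrvX is inactive.
Required activator OrvX is absent, so *sibJ* is not transcribed.
So SibJ is not produced.
No repressor is bound and HaxD is active, so *sovY* is transcribed.
→ *sovY* is ON.
2 of the 3 genes are transcribed.

2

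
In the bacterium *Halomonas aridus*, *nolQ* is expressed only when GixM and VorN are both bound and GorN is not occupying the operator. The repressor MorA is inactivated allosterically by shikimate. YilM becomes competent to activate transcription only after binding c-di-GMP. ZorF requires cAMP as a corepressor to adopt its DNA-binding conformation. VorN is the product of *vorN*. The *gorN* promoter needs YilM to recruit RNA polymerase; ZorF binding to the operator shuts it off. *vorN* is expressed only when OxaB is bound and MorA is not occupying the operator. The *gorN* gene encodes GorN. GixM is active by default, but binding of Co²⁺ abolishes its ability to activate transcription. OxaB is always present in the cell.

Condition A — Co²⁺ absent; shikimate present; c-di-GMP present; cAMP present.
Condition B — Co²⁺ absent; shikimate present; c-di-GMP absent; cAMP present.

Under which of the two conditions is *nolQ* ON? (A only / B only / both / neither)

both

Condition A:
Co²⁺ is absent, so GixM is active.
Shikimate is present, so MorA is inactive.
OxaB is produced constitutively and is active.
No repressor is bound and OxaB is active, so *vorN* is transcribed.
So VorN is produced and active.
c-di-GMP is present, so YilM is active.
cAMP is present, so ZorF is active.
With repressor ZorF bound, *gorN* is not transcribed.
So GorN is not produced.
No repressor is bound and GixM and VorN are active, so *nolQ* is transcribed.
→ *nolQ* is ON in A.
Condition B:
Co²⁺ is absent, so GixM is active.
Shikimate is present, so MorA is inactive.
OxaB is produced constitutively and is active.
No repressor is bound and OxaB is active, so *vorN* is transcribed.
So VorN is produced and active.
c-di-GMP is absent, so YilM is inactive.
cAMP is present, so ZorF is active.
With repressor ZorF bound, *gorN* is not transcribed.
So GorN is not produced.
No repressor is bound and GixM and VorN are active, so *nolQ* is transcribed.
→ *nolQ* is ON in B.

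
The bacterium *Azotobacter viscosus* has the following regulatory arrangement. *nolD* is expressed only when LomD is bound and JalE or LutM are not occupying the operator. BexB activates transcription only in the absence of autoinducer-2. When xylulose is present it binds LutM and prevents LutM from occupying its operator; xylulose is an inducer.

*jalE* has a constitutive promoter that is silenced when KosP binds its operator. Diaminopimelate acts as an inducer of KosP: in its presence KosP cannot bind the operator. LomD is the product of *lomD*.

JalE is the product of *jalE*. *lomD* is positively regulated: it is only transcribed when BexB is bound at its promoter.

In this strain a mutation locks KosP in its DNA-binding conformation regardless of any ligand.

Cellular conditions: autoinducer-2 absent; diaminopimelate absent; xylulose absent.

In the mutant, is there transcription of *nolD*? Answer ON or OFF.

KosP is constitutively active in this strain.
With repressor KosP bound, *jalE* is not transcribed.
So JalE is not produced.
Xylulose is absent, so LutM is active.
Autoinducer-2 is absent, so BexB is active.
No repressor is bound and BexB is active, so *lomD* is transcribed.
So LomD is produced and active.
With repressor LutM bound, *nolD* is not transcribed.

OFF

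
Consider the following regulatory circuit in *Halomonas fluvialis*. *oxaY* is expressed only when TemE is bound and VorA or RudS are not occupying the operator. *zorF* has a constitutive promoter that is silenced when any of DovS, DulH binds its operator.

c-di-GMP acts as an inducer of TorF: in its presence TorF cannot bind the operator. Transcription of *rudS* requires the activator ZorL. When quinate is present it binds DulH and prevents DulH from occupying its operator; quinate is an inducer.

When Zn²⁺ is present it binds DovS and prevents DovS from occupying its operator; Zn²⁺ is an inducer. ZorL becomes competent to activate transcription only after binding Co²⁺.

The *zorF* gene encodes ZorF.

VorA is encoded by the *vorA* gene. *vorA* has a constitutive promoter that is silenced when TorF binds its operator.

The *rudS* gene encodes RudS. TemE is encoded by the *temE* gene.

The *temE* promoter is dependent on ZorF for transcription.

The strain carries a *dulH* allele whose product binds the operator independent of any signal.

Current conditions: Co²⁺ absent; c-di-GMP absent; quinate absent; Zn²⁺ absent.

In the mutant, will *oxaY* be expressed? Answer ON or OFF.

c-di-GMP is absent, so TorF is active.
With repressor TorF bound, *vorA* is not transcribed.
So VorA is not produced.
Co²⁺ is absent, so ZorL is inactive.
Required activator ZorL is absent, so *rudS* is not transcribed.
So RudS is not produced.
Zn²⁺ is absent, so DovS is active.
DulH is constitutively active in this strain.
With repressor DovS bound, *zorF* is not transcribed.
So ZorF is not produced.
Required activator ZorF is absent, so *temE* is not transcribed.
So TemE is not produced.
Required activator TemE is absent, so *oxaY* is not transcribed.

OFF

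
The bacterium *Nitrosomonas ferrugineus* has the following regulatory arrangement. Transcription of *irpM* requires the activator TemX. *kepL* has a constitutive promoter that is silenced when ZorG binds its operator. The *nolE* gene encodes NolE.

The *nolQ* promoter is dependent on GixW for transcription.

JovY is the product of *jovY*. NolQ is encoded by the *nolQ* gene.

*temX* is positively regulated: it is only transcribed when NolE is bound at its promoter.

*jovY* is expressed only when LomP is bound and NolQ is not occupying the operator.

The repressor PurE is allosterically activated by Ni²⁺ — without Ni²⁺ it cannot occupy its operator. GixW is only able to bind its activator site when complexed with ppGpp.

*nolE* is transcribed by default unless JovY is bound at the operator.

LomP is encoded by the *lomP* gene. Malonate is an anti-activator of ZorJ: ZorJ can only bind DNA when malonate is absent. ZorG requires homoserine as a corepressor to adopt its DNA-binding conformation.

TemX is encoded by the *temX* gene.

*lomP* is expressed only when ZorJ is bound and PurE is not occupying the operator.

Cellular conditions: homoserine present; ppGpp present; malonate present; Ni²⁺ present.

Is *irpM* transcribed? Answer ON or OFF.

Malonate is present, so ZorJ is inactive.
Ni²⁺ is present, so PurE is active.
With repressor PurE bound, *lomP* is not transcribed.
So LomP is not produced.
ppGpp is present, so GixW is active.
No repressor is bound and GixW is active, so *nolQ* is transcribed.
So NolQ is produced and active.
With repressor NolQ bound, *jovY* is not transcribed.
So JovY is not produced.
With no repressor bound, *nolE* is transcribed.
So NolE is produced and active.
No repressor is bound and NolE is active, so *temX* is transcribed.
So TemX is produced and active.
No repressor is bound and TemX is active, so *irpM* is transcribed.

ON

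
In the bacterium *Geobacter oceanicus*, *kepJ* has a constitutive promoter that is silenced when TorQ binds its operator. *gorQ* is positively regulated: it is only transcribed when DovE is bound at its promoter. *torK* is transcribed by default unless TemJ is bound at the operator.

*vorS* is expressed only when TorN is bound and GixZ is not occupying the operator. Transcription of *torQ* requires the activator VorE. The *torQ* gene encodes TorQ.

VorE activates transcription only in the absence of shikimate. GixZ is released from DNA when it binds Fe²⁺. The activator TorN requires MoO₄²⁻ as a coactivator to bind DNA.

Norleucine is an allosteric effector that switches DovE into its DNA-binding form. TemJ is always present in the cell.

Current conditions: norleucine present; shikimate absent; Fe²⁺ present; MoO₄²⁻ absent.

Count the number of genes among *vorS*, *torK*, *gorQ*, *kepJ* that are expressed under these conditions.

1

Fe²⁺ is present, so GixZ is inactive.
MoO₄²⁻ is absent, so TorN is inactive.
Required activator TorN is absent, so *vorS* is not transcribed.
→ *vorS* is OFF.
TemJ is produced constitutively and is active.
With repressor TemJ bound, *torK* is not transcribed.
→ *torK* is OFF.
Norleucine is present, so DovE is active.
No repressor is bound and DovE is active, so *gorQ* is transcribed.
→ *gorQ* is ON.
Shikimate is absent, so VorE is active.
No repressor is bound and VorE is active, so *torQ* is transcribed.
So TorQ is produced and active.
With repressor TorQ bound, *kepJ* is not transcribed.
→ *kepJ* is OFF.
1 of the 4 genes is transcribed.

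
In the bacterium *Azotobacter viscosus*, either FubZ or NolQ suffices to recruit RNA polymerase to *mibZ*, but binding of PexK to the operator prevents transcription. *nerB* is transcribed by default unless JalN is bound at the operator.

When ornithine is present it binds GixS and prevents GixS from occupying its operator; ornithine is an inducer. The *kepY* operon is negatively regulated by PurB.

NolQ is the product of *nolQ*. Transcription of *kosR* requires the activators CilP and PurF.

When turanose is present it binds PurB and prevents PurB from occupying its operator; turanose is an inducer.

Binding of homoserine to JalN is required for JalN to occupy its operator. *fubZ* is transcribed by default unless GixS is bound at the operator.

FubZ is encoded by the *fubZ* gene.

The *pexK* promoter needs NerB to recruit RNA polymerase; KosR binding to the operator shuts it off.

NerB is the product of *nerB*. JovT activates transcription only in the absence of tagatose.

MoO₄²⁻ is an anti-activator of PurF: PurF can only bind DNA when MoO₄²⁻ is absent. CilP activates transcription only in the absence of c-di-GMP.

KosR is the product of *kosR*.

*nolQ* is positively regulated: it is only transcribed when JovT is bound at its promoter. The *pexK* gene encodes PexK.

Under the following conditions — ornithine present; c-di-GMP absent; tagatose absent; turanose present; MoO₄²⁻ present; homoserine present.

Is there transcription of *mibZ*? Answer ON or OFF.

ON

Ornithine is present, so GixS is inactive.
With no repressor bound, *fubZ* is transcribed.
So FubZ is produced and active.
Homoserine is present, so JalN is active.
With repressor JalN bound, *nerB* is not transcribed.
So NerB is not produced.
c-di-GMP is absent, so CilP is active.
MoO₄²⁻ is present, so PurF is inactive.
Required activator PurF is absent, so *kosR* is not transcribed.
So KosR is not produced.
Required activator NerB is absent, so *pexK* is not transcribed.
So PexK is not produced.
Tagatose is absent, so JovT is active.
No repressor is bound and JovT is active, so *nolQ* is transcribed.
So NolQ is produced and active.
Activator FubZ is present, so *mibZ* is transcribed.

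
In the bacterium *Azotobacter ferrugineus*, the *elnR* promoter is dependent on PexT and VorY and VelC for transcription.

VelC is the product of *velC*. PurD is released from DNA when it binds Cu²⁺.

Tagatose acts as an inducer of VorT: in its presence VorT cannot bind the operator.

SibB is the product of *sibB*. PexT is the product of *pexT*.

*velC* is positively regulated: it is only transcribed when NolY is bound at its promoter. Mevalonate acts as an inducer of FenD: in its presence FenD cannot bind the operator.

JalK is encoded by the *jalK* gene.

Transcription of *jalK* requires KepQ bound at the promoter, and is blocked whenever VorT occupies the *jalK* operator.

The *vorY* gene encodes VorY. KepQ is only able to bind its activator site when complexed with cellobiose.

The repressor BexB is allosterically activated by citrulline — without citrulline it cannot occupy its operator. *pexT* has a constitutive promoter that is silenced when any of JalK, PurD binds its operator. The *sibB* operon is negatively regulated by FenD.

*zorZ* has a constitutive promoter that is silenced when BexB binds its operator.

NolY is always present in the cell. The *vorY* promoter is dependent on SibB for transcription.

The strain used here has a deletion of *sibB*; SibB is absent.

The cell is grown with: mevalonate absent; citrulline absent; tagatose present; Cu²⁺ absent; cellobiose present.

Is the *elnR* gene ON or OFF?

Cellobiose is present, so KepQ is active.
Tagatose is present, so VorT is inactive.
No repressor is bound and KepQ is active, so *jalK* is transcribed.
So JalK is produced and active.
Cu²⁺ is absent, so PurD is active.
With repressor JalK bound, *pexT* is not transcribed.
So PexT is not produced.
SibB is non-functional in this strain, so it has no effect.
Required activator SibB is absent, so *vorY* is not transcribed.
So VorY is not produced.
NolY is produced constitutively and is active.
No repressor is bound and NolY is active, so *velC* is transcribed.
So VelC is produced and active.
Required activator PexT is absent, so *elnR* is not transcribed.

OFF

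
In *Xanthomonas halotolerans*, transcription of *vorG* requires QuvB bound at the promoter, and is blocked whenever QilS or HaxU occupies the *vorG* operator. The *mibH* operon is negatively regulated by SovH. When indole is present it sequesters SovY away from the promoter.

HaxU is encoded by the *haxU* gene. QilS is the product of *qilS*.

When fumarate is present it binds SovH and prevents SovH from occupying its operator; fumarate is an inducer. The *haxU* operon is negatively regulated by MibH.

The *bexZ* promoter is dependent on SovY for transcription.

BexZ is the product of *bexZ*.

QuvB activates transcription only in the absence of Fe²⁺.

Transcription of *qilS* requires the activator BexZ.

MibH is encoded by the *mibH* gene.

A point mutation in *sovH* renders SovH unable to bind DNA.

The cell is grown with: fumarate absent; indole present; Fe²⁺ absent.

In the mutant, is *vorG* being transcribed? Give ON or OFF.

ON

Indole is present, so SovY is inactive.
Required activator SovY is absent, so *bexZ* is not transcribed.
So BexZ is not produced.
Required activator BexZ is absent, so *qilS* is not transcribed.
So QilS is not produced.
SovH is non-functional in this strain, so it has no effect.
With no repressor bound, *mibH* is transcribed.
So MibH is produced and active.
With repressor MibH bound, *haxU* is not transcribed.
So HaxU is not produced.
Fe²⁺ is absent, so QuvB is active.
No repressor is bound and QuvB is active, so *vorG* is transcribed.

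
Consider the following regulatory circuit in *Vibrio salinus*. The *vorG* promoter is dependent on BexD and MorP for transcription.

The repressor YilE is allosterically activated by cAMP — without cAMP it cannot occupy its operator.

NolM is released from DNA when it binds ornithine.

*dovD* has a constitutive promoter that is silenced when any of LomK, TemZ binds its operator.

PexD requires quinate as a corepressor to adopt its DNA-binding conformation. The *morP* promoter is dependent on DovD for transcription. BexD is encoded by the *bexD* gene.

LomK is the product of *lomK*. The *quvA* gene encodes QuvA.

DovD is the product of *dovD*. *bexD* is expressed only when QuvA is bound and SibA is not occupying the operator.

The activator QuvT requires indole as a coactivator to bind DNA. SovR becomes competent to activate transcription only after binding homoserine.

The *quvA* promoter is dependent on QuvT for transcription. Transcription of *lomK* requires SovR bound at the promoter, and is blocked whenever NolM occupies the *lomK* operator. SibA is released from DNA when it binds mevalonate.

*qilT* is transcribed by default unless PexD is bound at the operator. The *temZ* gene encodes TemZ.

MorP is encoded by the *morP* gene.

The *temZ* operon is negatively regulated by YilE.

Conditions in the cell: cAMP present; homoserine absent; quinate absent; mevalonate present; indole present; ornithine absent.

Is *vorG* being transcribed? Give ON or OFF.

Indole is present, so QuvT is active.
No repressor is bound and QuvT is active, so *quvA* is transcribed.
So QuvA is produced and active.
Mevalonate is present, so SibA is inactive.
No repressor is bound and QuvA is active, so *bexD* is transcribed.
So BexD is produced and active.
Ornithine is absent, so NolM is active.
Homoserine is absent, so SovR is inactive.
With repressor NolM bound, *lomK* is not transcribed.
So LomK is not produced.
cAMP is present, so YilE is active.
With repressor YilE bound, *temZ* is not transcribed.
So TemZ is not produced.
With no repressor bound, *dovD* is transcribed.
So DovD is produced and active.
No repressor is bound and DovD is active, so *morP* is transcribed.
So MorP is produced and active.
No repressor is bound and BexD and MorP are active, so *vorG* is transcribed.

ON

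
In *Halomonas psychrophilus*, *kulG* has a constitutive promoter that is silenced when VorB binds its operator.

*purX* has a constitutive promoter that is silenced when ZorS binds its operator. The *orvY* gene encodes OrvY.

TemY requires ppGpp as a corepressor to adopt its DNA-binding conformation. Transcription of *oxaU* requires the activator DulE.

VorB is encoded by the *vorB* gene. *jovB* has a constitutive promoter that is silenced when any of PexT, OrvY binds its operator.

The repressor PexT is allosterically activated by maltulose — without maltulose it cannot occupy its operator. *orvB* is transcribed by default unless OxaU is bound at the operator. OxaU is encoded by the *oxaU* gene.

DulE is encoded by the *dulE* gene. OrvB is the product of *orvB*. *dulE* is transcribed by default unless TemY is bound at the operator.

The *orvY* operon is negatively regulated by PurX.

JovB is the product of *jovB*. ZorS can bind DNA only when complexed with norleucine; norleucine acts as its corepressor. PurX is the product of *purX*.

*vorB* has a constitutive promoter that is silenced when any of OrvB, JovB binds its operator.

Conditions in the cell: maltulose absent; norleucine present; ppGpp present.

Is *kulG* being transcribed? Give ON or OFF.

ON

ppGpp is present, so TemY is active.
With repressor TemY bound, *dulE* is not transcribed.
So DulE is not produced.
Required activator DulE is absent, so *oxaU* is not transcribed.
So OxaU is not produced.
With no repressor bound, *orvB* is transcribed.
So OrvB is produced and active.
Maltulose is absent, so PexT is inactive.
Norleucine is present, so ZorS is active.
With repressor ZorS bound, *purX* is not transcribed.
So PurX is not produced.
With no repressor bound, *orvY* is transcribed.
So OrvY is produced and active.
With repressor OrvY bound, *jovB* is not transcribed.
So JovB is not produced.
With repressor OrvB bound, *vorB* is not transcribed.
So VorB is not produced.
With no repressor bound, *kulG* is transcribed.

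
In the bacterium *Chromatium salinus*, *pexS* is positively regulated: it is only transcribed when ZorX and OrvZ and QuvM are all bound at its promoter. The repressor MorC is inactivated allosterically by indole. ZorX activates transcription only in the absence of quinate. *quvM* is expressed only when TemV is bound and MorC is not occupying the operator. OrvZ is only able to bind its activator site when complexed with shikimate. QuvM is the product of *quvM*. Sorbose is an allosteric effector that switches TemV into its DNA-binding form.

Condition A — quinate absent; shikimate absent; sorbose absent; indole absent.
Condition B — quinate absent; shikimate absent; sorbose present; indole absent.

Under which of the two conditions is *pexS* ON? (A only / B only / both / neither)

neither

Condition A:
Quinate is absent, so ZorX is active.
Shikimate is absent, so OrvZ is inactive.
Sorbose is absent, so TemV is inactive.
Indole is absent, so MorC is active.
With repressor MorC bound, *quvM* is not transcribed.
So QuvM is not produced.
Required activator OrvZ is absent, so *pexS* is not transcribed.
→ *pexS* is OFF in A.
Condition B:
Quinate is absent, so ZorX is active.
Shikimate is absent, so OrvZ is inactive.
Sorbose is present, so TemV is active.
Indole is absent, so MorC is active.
With repressor MorC bound, *quvM* is not transcribed.
So QuvM is not produced.
Required activator OrvZ is absent, so *pexS* is not transcribed.
→ *pexS* is OFF in B.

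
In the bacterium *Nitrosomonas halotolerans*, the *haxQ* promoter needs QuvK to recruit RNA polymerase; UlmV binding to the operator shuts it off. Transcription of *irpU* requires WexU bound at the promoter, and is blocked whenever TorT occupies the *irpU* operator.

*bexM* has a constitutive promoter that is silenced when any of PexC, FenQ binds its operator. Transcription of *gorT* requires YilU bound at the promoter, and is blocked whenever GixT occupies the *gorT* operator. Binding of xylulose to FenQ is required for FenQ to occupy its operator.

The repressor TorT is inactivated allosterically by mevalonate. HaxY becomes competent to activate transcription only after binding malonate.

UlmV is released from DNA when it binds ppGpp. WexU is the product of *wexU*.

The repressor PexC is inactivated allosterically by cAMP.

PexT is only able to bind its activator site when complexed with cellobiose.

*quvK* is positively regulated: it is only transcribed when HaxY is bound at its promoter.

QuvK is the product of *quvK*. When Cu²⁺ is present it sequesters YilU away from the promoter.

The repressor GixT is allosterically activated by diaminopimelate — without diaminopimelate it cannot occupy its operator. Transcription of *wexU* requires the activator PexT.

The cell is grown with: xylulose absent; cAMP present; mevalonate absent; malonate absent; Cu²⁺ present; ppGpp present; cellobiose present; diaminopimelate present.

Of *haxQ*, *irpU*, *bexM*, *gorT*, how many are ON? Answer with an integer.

ppGpp is present, so UlmV is inactive.
Malonate is absent, so HaxY is inactive.
Required activator HaxY is absent, so *quvK* is not transcribed.
So QuvK is not produced.
Required activator QuvK is absent, so *haxQ* is not transcribed.
→ *haxQ* is OFF.
Mevalonate is absent, so TorT is active.
Cellobiose is present, so PexT is active.
No repressor is bound and PexT is active, so *wexU* is transcribed.
So WexU is produced and active.
With repressor TorT bound, *irpU* is not transcribed.
→ *irpU* is OFF.
cAMP is present, so PexC is inactive.
Xylulose is absent, so FenQ is inactive.
With no repressor bound, *bexM* is transcribed.
→ *bexM* is ON.
Diaminopimelate is present, so GixT is active.
Cu²⁺ is present, so YilU is inactive.
With repressor GixT bound, *gorT* is not transcribed.
→ *gorT* is OFF.
1 of the 4 genes is transcribed.

1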